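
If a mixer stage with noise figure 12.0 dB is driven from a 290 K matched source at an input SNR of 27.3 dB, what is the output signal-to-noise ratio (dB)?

15.3 dB

By definition F = SNR_in/SNR_out, so in dB: SNR_out = SNR_in − NF
SNR_out = 27.3 − 12.0 = 15.3 dB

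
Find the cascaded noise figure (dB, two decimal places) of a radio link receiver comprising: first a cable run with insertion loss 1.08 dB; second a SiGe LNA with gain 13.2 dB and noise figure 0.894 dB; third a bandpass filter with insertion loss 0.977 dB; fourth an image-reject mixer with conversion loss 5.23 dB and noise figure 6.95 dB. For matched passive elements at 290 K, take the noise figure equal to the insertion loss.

2.78 dB

Convert to linear (a loss of L dB is a gain of −L dB): F_i = 10^(NF_i/10), G_i = 10^(G_i,dB/10)
  Stage 1: F_1 = 10^(1.08/10) = 1.282, G_1 = 10^(−1.08/10) = 0.7798
  Stage 2: F_2 = 10^(0.894/10) = 1.229, G_2 = 10^(13.2/10) = 20.89
  Stage 3: F_3 = 10^(0.977/10) = 1.252, G_3 = 10^(−0.977/10) = 0.7985
  Stage 4: F_4 = 10^(6.95/10) = 4.955, G_4 = 10^(−5.23/10) = 0.2999
Friis cascade:
  F = 1.282 + (1.229 − 1)/0.7798 + (1.252 − 1)/16.29 + (4.955 − 1)/13.01 = 1.895
NF = 10 log₁₀(1.895) = 2.78 dB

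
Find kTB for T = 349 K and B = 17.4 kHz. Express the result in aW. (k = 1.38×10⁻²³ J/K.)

83.8 aW

P_n = kTB = 1.38×10⁻²³ × 349 × 1.74×10⁴ = 8.38×10⁻¹⁷ W = 83.8 aW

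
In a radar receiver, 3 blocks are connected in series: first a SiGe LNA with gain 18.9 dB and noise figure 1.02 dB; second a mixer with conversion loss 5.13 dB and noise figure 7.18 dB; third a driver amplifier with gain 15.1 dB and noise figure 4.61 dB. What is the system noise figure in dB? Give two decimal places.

1.46 dB

Convert to linear (a loss of L dB is a gain of −L dB): F_i = 10^(NF_i/10), G_i = 10^(G_i,dB/10)
  Stage 1: F_1 = 10^(1.02/10) = 1.265, G_1 = 10^(18.9/10) = 77.62
  Stage 2: F_2 = 10^(7.18/10) = 5.224, G_2 = 10^(−5.13/10) = 0.3069
  Stage 3: F_3 = 10^(4.61/10) = 2.891, G_3 = 10^(15.1/10) = 32.36
Friis cascade:
  F = 1.265 + (5.224 − 1)/77.62 + (2.891 − 1)/23.82 = 1.399
NF = 10 log₁₀(1.399) = 1.46 dB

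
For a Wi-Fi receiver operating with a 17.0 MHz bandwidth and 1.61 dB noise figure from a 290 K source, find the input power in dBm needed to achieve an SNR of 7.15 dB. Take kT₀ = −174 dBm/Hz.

Sensitivity = −174 + 10 log₁₀(B) + NF + SNR_min
= −174 + 72.3 + 1.61 + 7.15
= −92.94 dBm → −92.9 dBm

−92.9 dBm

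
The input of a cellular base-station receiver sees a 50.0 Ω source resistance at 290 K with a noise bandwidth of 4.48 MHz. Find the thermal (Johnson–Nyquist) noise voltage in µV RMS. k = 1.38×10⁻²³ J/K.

1.89 µV

V_n = √(4kTRB)
4kTRB = 4 × 1.38×10⁻²³ × 290 × 5.00×10¹ × 4.48×10⁶ = 3.59×10⁻¹² V²
V_n = √(3.59×10⁻¹²) = 1.89×10⁻⁶ V = 1.89 µV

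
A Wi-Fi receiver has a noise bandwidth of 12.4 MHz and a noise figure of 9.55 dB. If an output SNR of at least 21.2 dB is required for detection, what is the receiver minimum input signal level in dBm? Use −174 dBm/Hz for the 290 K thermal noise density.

−72.3 dBm

Sensitivity = −174 + 10 log₁₀(B) + NF + SNR_min
= −174 + 70.93 + 9.55 + 21.2
= −72.32 dBm → −72.3 dBm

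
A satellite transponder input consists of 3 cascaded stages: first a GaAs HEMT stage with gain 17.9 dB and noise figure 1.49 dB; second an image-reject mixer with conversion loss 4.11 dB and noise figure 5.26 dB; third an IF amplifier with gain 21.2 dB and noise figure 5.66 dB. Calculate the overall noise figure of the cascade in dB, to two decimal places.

1.93 dB

Convert to linear (a loss of L dB is a gain of −L dB): F_i = 10^(NF_i/10), G_i = 10^(G_i,dB/10)
  Stage 1: F_1 = 10^(1.49/10) = 1.409, G_1 = 10^(17.9/10) = 61.66
  Stage 2: F_2 = 10^(5.26/10) = 3.357, G_2 = 10^(−4.11/10) = 0.3882
  Stage 3: F_3 = 10^(5.66/10) = 3.681, G_3 = 10^(21.2/10) = 131.8
Friis cascade:
  F = 1.409 + (3.357 − 1)/61.66 + (3.681 − 1)/23.93 = 1.560
NF = 10 log₁₀(1.560) = 1.93 dB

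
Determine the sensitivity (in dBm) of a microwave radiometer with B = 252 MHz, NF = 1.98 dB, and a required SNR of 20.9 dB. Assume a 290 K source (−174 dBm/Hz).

−67.1 dBm

Sensitivity = −174 + 10 log₁₀(B) + NF + SNR_min
= −174 + 84.01 + 1.98 + 20.9
= −67.11 dBm → −67.1 dBm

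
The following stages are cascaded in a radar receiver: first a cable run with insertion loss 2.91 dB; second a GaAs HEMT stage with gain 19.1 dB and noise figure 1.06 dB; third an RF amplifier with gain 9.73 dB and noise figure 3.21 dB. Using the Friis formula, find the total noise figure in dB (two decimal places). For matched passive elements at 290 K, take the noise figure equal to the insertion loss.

Convert to linear (a loss of L dB is a gain of −L dB): F_i = 10^(NF_i/10), G_i = 10^(G_i,dB/10)
  Stage 1: F_1 = 10^(2.91/10) = 1.954, G_1 = 10^(−2.91/10) = 0.5117
  Stage 2: F_2 = 10^(1.06/10) = 1.276, G_2 = 10^(19.1/10) = 81.28
  Stage 3: F_3 = 10^(3.21/10) = 2.094, G_3 = 10^(9.73/10) = 9.397
Friis cascade:
  F = 1.954 + (1.276 − 1)/0.5117 + (2.094 − 1)/41.59 = 2.521
NF = 10 log₁₀(2.521) = 4.02 dB

4.02 dB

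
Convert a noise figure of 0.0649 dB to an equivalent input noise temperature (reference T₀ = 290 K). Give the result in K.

4.37 K

F = 10^(0.0649/10) = 1.01506
T_e = (F − 1)·T₀ = (1.01506 − 1) × 290 = 4.37 K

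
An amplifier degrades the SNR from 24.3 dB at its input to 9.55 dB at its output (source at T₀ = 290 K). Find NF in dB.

14.75 dB

NF (dB) = SNR_in(dB) − SNR_out(dB) when the source is at T₀
NF = 24.3 − 9.55 = 14.75 dB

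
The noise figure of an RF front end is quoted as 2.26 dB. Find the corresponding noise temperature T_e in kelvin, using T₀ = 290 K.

F = 10^(2.26/10) = 1.68267
T_e = (F − 1)·T₀ = (1.68267 − 1) × 290 = 198 K

198 K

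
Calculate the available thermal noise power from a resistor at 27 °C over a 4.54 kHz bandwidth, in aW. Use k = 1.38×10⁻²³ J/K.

T = 27 °C + 273.15 = 300.15 K
P_n = kTB = 1.38×10⁻²³ × 300.15 × 4.54×10³ = 1.88×10⁻¹⁷ W = 18.8 aW

18.8 aW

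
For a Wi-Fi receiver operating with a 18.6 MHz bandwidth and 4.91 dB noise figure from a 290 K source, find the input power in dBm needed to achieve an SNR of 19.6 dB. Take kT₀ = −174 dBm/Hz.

Sensitivity = −174 + 10 log₁₀(B) + NF + SNR_min
= −174 + 72.7 + 4.91 + 19.6
= −76.79 dBm → −76.8 dBm

−76.8 dBm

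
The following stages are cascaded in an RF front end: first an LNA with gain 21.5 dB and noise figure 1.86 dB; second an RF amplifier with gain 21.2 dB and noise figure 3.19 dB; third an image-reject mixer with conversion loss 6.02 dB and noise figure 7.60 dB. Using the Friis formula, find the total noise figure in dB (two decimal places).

1.88 dB

Convert to linear (a loss of L dB is a gain of −L dB): F_i = 10^(NF_i/10), G_i = 10^(G_i,dB/10)
  Stage 1: F_1 = 10^(1.86/10) = 1.535, G_1 = 10^(21.5/10) = 141.3
  Stage 2: F_2 = 10^(3.19/10) = 2.084, G_2 = 10^(21.2/10) = 131.8
  Stage 3: F_3 = 10^(7.60/10) = 5.754, G_3 = 10^(−6.02/10) = 0.2500
Friis cascade:
  F = 1.535 + (2.084 − 1)/141.3 + (5.754 − 1)/1.862×10⁴ = 1.543
NF = 10 log₁₀(1.543) = 1.88 dB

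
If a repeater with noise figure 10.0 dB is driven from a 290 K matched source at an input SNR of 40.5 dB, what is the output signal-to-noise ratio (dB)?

By definition F = SNR_in/SNR_out, so in dB: SNR_out = SNR_in − NF
SNR_out = 40.5 − 10.0 = 30.5 dB

30.5 dB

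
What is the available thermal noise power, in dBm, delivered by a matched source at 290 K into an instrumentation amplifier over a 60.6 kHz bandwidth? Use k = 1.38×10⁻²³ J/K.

−126.2 dBm

P_n = kTB = 1.38×10⁻²³ × 290 × 6.06×10⁴ = 2.43×10⁻¹⁶ W
In dBm: 10 log₁₀(2.43×10⁻¹⁶ / 10⁻³) = −126.2 dBm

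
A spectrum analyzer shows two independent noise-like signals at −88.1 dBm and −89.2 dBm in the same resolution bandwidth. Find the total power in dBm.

Convert to linear, add, convert back:
P₁ = 1.55×10⁻¹² W, P₂ = 1.20×10⁻¹² W
P_tot = 2.75×10⁻¹² W → 10 log₁₀(P_tot / 10⁻³) = −85.6 dBm

−85.6 dBm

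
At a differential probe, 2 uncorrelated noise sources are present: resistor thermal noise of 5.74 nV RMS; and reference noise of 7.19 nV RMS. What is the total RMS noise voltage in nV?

9.20 nV

Uncorrelated sources add in power (mean-square): V_tot = √(ΣV_i²)
V_tot = √[(5.74×10⁻⁹)² + (7.19×10⁻⁹)²] = 9.20×10⁻⁹ V = 9.20 nV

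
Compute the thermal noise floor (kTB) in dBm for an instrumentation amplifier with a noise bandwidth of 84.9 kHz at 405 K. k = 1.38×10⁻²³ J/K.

P_n = kTB = 1.38×10⁻²³ × 405 × 8.49×10⁴ = 4.75×10⁻¹⁶ W
In dBm: 10 log₁₀(4.75×10⁻¹⁶ / 10⁻³) = −123.2 dBm

−123.2 dBm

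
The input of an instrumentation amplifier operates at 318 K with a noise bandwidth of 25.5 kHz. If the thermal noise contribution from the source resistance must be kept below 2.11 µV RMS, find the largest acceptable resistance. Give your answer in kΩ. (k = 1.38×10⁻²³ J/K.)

9.95 kΩ

Johnson–Nyquist: V_n = √(4kTRB) ⇒ R = V_n² / (4kTB)
4kTB = 4 × 1.38×10⁻²³ × 318 × 2.55×10⁴ = 4.48×10⁻¹⁶
R = (2.11×10⁻⁶)² / 4.48×10⁻¹⁶ = 9.95×10³ Ω = 9.95 kΩ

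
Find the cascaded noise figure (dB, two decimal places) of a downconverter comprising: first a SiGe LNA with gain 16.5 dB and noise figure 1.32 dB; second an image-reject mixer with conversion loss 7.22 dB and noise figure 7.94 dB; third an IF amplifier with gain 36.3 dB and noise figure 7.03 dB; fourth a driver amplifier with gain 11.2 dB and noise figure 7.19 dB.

Convert to linear (a loss of L dB is a gain of −L dB): F_i = 10^(NF_i/10), G_i = 10^(G_i,dB/10)
  Stage 1: F_1 = 10^(1.32/10) = 1.355, G_1 = 10^(16.5/10) = 44.67
  Stage 2: F_2 = 10^(7.94/10) = 6.223, G_2 = 10^(−7.22/10) = 0.1897
  Stage 3: F_3 = 10^(7.03/10) = 5.047, G_3 = 10^(36.3/10) = 4266
  Stage 4: F_4 = 10^(7.19/10) = 5.236, G_4 = 10^(11.2/10) = 13.18
Friis cascade:
  F = 1.355 + (6.223 − 1)/44.67 + (5.047 − 1)/8.472 + (5.236 − 1)/3.614×10⁴ = 1.950
NF = 10 log₁₀(1.950) = 2.90 dB

2.90 dB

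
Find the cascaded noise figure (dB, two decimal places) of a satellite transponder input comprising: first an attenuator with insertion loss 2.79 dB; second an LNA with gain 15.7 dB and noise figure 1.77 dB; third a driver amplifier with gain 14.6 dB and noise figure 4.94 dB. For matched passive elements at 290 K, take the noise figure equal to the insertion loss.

Convert to linear (a loss of L dB is a gain of −L dB): F_i = 10^(NF_i/10), G_i = 10^(G_i,dB/10)
  Stage 1: F_1 = 10^(2.79/10) = 1.901, G_1 = 10^(−2.79/10) = 0.5260
  Stage 2: F_2 = 10^(1.77/10) = 1.503, G_2 = 10^(15.7/10) = 37.15
  Stage 3: F_3 = 10^(4.94/10) = 3.119, G_3 = 10^(14.6/10) = 28.84
Friis cascade:
  F = 1.901 + (1.503 − 1)/0.5260 + (3.119 − 1)/19.54 = 2.966
NF = 10 log₁₀(2.966) = 4.72 dB

4.72 dB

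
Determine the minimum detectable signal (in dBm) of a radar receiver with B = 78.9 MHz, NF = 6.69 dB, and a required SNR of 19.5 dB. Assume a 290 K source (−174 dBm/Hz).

Sensitivity = −174 + 10 log₁₀(B) + NF + SNR_min
= −174 + 78.97 + 6.69 + 19.5
= −68.84 dBm → −68.8 dBm

−68.8 dBm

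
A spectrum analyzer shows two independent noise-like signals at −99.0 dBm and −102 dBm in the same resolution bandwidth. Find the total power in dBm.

−97.2 dBm

Convert to linear, add, convert back:
P₁ = 1.26×10⁻¹³ W, P₂ = 6.31×10⁻¹⁴ W
P_tot = 1.89×10⁻¹³ W → 10 log₁₀(P_tot / 10⁻³) = −97.2 dBm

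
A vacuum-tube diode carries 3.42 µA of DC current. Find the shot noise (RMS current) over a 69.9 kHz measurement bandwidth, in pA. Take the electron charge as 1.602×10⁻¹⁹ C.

I_n = √(2qI·B)
2qI·B = 2 × 1.602×10⁻¹⁹ × 3.42×10⁻⁶ × 6.99×10⁴ = 7.66×10⁻²⁰ A²
I_n = √(7.66×10⁻²⁰) = 2.77×10⁻¹⁰ A = 277 pA

277 pA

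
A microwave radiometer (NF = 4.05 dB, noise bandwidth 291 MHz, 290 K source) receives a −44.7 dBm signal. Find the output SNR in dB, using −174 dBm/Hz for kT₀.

40.6 dB

Noise floor: N = −174 + 10 log₁₀(B) + NF
10 log₁₀(2.91×10⁸) = 84.64 dB
N = −174 + 84.64 + 4.05 = −85.31 dBm
SNR = P_sig − N = −44.7 − (−85.31) = 40.61 dB → 40.6 dB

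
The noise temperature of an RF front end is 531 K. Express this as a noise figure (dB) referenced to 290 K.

F = 1 + T_e/T₀ = 1 + 531/290 = 2.83103
NF = 10 log₁₀(2.83103) = 4.52 dB

4.52 dB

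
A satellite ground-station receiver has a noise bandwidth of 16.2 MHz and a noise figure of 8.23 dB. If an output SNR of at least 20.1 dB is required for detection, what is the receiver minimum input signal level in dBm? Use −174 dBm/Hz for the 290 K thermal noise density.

Sensitivity = −174 + 10 log₁₀(B) + NF + SNR_min
= −174 + 72.1 + 8.23 + 20.1
= −73.57 dBm → −73.6 dBm

−73.6 dBm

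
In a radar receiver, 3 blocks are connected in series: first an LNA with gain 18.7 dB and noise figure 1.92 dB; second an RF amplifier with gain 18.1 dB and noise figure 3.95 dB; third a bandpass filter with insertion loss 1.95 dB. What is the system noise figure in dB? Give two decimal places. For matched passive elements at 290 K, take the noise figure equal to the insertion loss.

Convert to linear (a loss of L dB is a gain of −L dB): F_i = 10^(NF_i/10), G_i = 10^(G_i,dB/10)
  Stage 1: F_1 = 10^(1.92/10) = 1.556, G_1 = 10^(18.7/10) = 74.13
  Stage 2: F_2 = 10^(3.95/10) = 2.483, G_2 = 10^(18.1/10) = 64.57
  Stage 3: F_3 = 10^(1.95/10) = 1.567, G_3 = 10^(−1.95/10) = 0.6383
Friis cascade:
  F = 1.556 + (2.483 − 1)/74.13 + (1.567 − 1)/4786 = 1.576
NF = 10 log₁₀(1.576) = 1.98 dB

1.98 dB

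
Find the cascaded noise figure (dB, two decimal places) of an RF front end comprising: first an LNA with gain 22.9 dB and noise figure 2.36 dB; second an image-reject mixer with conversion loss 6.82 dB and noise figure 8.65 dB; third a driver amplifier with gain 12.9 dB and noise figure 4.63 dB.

2.56 dB

Convert to linear (a loss of L dB is a gain of −L dB): F_i = 10^(NF_i/10), G_i = 10^(G_i,dB/10)
  Stage 1: F_1 = 10^(2.36/10) = 1.722, G_1 = 10^(22.9/10) = 195.0
  Stage 2: F_2 = 10^(8.65/10) = 7.328, G_2 = 10^(−6.82/10) = 0.2080
  Stage 3: F_3 = 10^(4.63/10) = 2.904, G_3 = 10^(12.9/10) = 19.50
Friis cascade:
  F = 1.722 + (7.328 − 1)/195.0 + (2.904 − 1)/40.55 = 1.801
NF = 10 log₁₀(1.801) = 2.56 dB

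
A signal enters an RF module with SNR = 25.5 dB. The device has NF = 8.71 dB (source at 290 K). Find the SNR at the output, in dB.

16.79 dB

By definition F = SNR_in/SNR_out, so in dB: SNR_out = SNR_in − NF
SNR_out = 25.5 − 8.71 = 16.79 dB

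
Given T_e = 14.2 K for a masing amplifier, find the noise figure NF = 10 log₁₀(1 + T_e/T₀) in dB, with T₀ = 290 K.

0.208 dB

F = 1 + T_e/T₀ = 1 + 14.2/290 = 1.04897
NF = 10 log₁₀(1.04897) = 0.208 dB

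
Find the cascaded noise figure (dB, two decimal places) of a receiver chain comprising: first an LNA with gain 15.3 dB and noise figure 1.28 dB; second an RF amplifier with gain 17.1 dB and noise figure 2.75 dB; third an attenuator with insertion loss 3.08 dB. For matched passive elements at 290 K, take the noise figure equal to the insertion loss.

1.37 dB

Convert to linear (a loss of L dB is a gain of −L dB): F_i = 10^(NF_i/10), G_i = 10^(G_i,dB/10)
  Stage 1: F_1 = 10^(1.28/10) = 1.343, G_1 = 10^(15.3/10) = 33.88
  Stage 2: F_2 = 10^(2.75/10) = 1.884, G_2 = 10^(17.1/10) = 51.29
  Stage 3: F_3 = 10^(3.08/10) = 2.032, G_3 = 10^(−3.08/10) = 0.4920
Friis cascade:
  F = 1.343 + (1.884 − 1)/33.88 + (2.032 − 1)/1738 = 1.369
NF = 10 log₁₀(1.369) = 1.37 dB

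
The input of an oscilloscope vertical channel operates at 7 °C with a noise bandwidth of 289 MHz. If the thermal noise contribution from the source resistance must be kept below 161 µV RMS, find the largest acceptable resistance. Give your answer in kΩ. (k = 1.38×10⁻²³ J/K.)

T = 7 °C + 273.15 = 280.15 K
Johnson–Nyquist: V_n = √(4kTRB) ⇒ R = V_n² / (4kTB)
4kTB = 4 × 1.38×10⁻²³ × 280.15 × 2.89×10⁸ = 4.47×10⁻¹²
R = (1.61×10⁻⁴)² / 4.47×10⁻¹² = 5.80×10³ Ω = 5.80 kΩ

5.80 kΩ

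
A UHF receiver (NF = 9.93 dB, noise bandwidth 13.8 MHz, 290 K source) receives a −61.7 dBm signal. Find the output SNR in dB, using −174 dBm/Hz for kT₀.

31.0 dB

Noise floor: N = −174 + 10 log₁₀(B) + NF
10 log₁₀(1.38×10⁷) = 71.4 dB
N = −174 + 71.4 + 9.93 = −92.67 dBm
SNR = P_sig − N = −61.7 − (−92.67) = 30.97 dB → 31.0 dB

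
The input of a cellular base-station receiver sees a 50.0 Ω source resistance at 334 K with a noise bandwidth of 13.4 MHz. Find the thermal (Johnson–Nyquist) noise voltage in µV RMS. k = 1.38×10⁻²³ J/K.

V_n = √(4kTRB)
4kTRB = 4 × 1.38×10⁻²³ × 334 × 5.00×10¹ × 1.34×10⁷ = 1.24×10⁻¹¹ V²
V_n = √(1.24×10⁻¹¹) = 3.51×10⁻⁶ V = 3.51 µV

3.51 µV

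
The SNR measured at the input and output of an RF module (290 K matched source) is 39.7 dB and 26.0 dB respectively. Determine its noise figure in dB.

13.7 dB

NF (dB) = SNR_in(dB) − SNR_out(dB) when the source is at T₀
NF = 39.7 − 26.0 = 13.7 dB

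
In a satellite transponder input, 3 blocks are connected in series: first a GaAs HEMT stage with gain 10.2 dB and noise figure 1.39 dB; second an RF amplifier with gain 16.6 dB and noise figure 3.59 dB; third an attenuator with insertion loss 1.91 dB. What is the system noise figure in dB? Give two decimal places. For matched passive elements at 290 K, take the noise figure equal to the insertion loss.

Convert to linear (a loss of L dB is a gain of −L dB): F_i = 10^(NF_i/10), G_i = 10^(G_i,dB/10)
  Stage 1: F_1 = 10^(1.39/10) = 1.377, G_1 = 10^(10.2/10) = 10.47
  Stage 2: F_2 = 10^(3.59/10) = 2.286, G_2 = 10^(16.6/10) = 45.71
  Stage 3: F_3 = 10^(1.91/10) = 1.552, G_3 = 10^(−1.91/10) = 0.6442
Friis cascade:
  F = 1.377 + (2.286 − 1)/10.47 + (1.552 − 1)/478.6 = 1.501
NF = 10 log₁₀(1.501) = 1.76 dB

1.76 dB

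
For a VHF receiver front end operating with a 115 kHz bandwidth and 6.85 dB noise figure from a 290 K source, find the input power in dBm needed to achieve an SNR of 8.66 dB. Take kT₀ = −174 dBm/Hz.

Sensitivity = −174 + 10 log₁₀(B) + NF + SNR_min
= −174 + 50.61 + 6.85 + 8.66
= −107.88 dBm → −107.9 dBm

−107.9 dBm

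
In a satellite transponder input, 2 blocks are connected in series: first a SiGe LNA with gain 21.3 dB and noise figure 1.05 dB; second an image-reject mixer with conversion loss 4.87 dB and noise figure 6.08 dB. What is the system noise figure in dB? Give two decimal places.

Convert to linear (a loss of L dB is a gain of −L dB): F_i = 10^(NF_i/10), G_i = 10^(G_i,dB/10)
  Stage 1: F_1 = 10^(1.05/10) = 1.274, G_1 = 10^(21.3/10) = 134.9
  Stage 2: F_2 = 10^(6.08/10) = 4.055, G_2 = 10^(−4.87/10) = 0.3258
Friis cascade:
  F = 1.274 + (4.055 − 1)/134.9 = 1.296
NF = 10 log₁₀(1.296) = 1.13 dB

1.13 dB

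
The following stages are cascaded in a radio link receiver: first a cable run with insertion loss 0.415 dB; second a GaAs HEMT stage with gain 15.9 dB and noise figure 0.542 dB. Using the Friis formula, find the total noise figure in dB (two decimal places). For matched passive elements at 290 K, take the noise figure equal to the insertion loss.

Convert to linear (a loss of L dB is a gain of −L dB): F_i = 10^(NF_i/10), G_i = 10^(G_i,dB/10)
  Stage 1: F_1 = 10^(0.415/10) = 1.100, G_1 = 10^(−0.415/10) = 0.9089
  Stage 2: F_2 = 10^(0.542/10) = 1.133, G_2 = 10^(15.9/10) = 38.90
Friis cascade:
  F = 1.100 + (1.133 − 1)/0.9089 = 1.247
NF = 10 log₁₀(1.247) = 0.96 dB

0.96 dB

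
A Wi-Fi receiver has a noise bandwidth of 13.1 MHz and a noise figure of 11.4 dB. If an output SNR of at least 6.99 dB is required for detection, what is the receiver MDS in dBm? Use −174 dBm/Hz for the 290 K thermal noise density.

Sensitivity = −174 + 10 log₁₀(B) + NF + SNR_min
= −174 + 71.17 + 11.4 + 6.99
= −84.44 dBm → −84.4 dBm

−84.4 dBm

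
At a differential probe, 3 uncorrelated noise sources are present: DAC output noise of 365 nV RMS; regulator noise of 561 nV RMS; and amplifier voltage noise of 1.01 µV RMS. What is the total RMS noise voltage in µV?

1.21 µV

Uncorrelated sources add in power (mean-square): V_tot = √(ΣV_i²)
V_tot = √[(3.65×10⁻⁷)² + (5.61×10⁻⁷)² + (1.01×10⁻⁶)²] = 1.21×10⁻⁶ V = 1.21 µV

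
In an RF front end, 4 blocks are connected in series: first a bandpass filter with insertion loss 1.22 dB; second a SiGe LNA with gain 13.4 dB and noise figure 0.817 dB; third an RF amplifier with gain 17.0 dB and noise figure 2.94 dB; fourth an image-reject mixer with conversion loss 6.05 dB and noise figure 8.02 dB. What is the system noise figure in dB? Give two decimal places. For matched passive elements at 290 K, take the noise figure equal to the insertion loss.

2.21 dB

Convert to linear (a loss of L dB is a gain of −L dB): F_i = 10^(NF_i/10), G_i = 10^(G_i,dB/10)
  Stage 1: F_1 = 10^(1.22/10) = 1.324, G_1 = 10^(−1.22/10) = 0.7551
  Stage 2: F_2 = 10^(0.817/10) = 1.207, G_2 = 10^(13.4/10) = 21.88
  Stage 3: F_3 = 10^(2.94/10) = 1.968, G_3 = 10^(17.0/10) = 50.12
  Stage 4: F_4 = 10^(8.02/10) = 6.339, G_4 = 10^(−6.05/10) = 0.2483
Friis cascade:
  F = 1.324 + (1.207 − 1)/0.7551 + (1.968 − 1)/16.52 + (6.339 − 1)/827.9 = 1.663
NF = 10 log₁₀(1.663) = 2.21 dB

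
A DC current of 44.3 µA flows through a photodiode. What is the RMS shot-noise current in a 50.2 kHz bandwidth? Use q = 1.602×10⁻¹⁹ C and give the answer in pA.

I_n = √(2qI·B)
2qI·B = 2 × 1.602×10⁻¹⁹ × 4.43×10⁻⁵ × 5.02×10⁴ = 7.13×10⁻¹⁹ A²
I_n = √(7.13×10⁻¹⁹) = 8.44×10⁻¹⁰ A = 844 pA

844 pA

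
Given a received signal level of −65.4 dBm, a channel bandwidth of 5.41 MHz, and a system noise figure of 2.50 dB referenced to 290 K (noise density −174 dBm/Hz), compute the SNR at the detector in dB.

Noise floor: N = −174 + 10 log₁₀(B) + NF
10 log₁₀(5.41×10⁶) = 67.33 dB
N = −174 + 67.33 + 2.50 = −104.17 dBm
SNR = P_sig − N = −65.4 − (−104.17) = 38.77 dB → 38.8 dB

38.8 dB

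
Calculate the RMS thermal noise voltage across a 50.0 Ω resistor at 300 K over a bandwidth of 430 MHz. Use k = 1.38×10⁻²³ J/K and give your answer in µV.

18.9 µV

V_n = √(4kTRB)
4kTRB = 4 × 1.38×10⁻²³ × 300 × 5.00×10¹ × 4.30×10⁸ = 3.56×10⁻¹⁰ V²
V_n = √(3.56×10⁻¹⁰) = 1.89×10⁻⁵ V = 18.9 µV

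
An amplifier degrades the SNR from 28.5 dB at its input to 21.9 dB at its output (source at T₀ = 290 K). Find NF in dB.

6.6 dB

NF (dB) = SNR_in(dB) − SNR_out(dB) when the source is at T₀
NF = 28.5 − 21.9 = 6.6 dB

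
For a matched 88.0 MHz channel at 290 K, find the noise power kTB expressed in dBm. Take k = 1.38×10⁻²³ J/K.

−94.5 dBm

P_n = kTB = 1.38×10⁻²³ × 290 × 8.80×10⁷ = 3.52×10⁻¹³ W
In dBm: 10 log₁₀(3.52×10⁻¹³ / 10⁻³) = −94.5 dBm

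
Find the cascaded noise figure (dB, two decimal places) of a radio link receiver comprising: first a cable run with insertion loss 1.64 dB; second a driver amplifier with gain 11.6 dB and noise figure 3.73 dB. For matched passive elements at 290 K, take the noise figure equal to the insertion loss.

5.37 dB

Convert to linear (a loss of L dB is a gain of −L dB): F_i = 10^(NF_i/10), G_i = 10^(G_i,dB/10)
  Stage 1: F_1 = 10^(1.64/10) = 1.459, G_1 = 10^(−1.64/10) = 0.6855
  Stage 2: F_2 = 10^(3.73/10) = 2.360, G_2 = 10^(11.6/10) = 14.45
Friis cascade:
  F = 1.459 + (2.360 − 1)/0.6855 = 3.443
NF = 10 log₁₀(3.443) = 5.37 dB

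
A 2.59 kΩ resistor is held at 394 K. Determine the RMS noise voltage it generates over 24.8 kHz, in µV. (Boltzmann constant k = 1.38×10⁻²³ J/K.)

V_n = √(4kTRB)
4kTRB = 4 × 1.38×10⁻²³ × 394 × 2.59×10³ × 2.48×10⁴ = 1.40×10⁻¹² V²
V_n = √(1.40×10⁻¹²) = 1.18×10⁻⁶ V = 1.18 µV

1.18 µV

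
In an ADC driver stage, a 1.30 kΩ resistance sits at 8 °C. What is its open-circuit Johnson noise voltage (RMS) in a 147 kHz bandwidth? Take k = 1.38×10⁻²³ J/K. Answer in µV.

1.72 µV

T = 8 °C + 273.15 = 281.15 K
V_n = √(4kTRB)
4kTRB = 4 × 1.38×10⁻²³ × 281.15 × 1.30×10³ × 1.47×10⁵ = 2.97×10⁻¹² V²
V_n = √(2.97×10⁻¹²) = 1.72×10⁻⁶ V = 1.72 µV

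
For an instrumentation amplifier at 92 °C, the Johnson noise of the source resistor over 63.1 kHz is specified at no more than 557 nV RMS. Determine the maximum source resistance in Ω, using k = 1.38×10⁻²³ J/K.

T = 92 °C + 273.15 = 365.15 K
Johnson–Nyquist: V_n = √(4kTRB) ⇒ R = V_n² / (4kTB)
4kTB = 4 × 1.38×10⁻²³ × 365.15 × 6.31×10⁴ = 1.27×10⁻¹⁵
R = (5.57×10⁻⁷)² / 1.27×10⁻¹⁵ = 2.44×10² Ω = 244 Ω

244 Ω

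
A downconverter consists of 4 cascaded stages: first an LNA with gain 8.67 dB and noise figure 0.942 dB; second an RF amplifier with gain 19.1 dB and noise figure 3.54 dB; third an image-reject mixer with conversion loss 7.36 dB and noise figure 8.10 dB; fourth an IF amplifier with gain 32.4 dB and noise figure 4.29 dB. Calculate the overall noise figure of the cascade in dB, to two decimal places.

1.58 dB

Convert to linear (a loss of L dB is a gain of −L dB): F_i = 10^(NF_i/10), G_i = 10^(G_i,dB/10)
  Stage 1: F_1 = 10^(0.942/10) = 1.242, G_1 = 10^(8.67/10) = 7.362
  Stage 2: F_2 = 10^(3.54/10) = 2.259, G_2 = 10^(19.1/10) = 81.28
  Stage 3: F_3 = 10^(8.10/10) = 6.457, G_3 = 10^(−7.36/10) = 0.1837
  Stage 4: F_4 = 10^(4.29/10) = 2.685, G_4 = 10^(32.4/10) = 1738
Friis cascade:
  F = 1.242 + (2.259 − 1)/7.362 + (6.457 − 1)/598.4 + (2.685 − 1)/109.9 = 1.438
NF = 10 log₁₀(1.438) = 1.58 dB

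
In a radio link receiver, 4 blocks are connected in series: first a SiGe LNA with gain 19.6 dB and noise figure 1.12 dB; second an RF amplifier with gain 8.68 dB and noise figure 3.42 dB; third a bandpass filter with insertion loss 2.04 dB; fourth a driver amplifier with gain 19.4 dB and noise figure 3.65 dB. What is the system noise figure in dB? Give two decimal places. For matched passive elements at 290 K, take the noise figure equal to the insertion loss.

1.18 dB

Convert to linear (a loss of L dB is a gain of −L dB): F_i = 10^(NF_i/10), G_i = 10^(G_i,dB/10)
  Stage 1: F_1 = 10^(1.12/10) = 1.294, G_1 = 10^(19.6/10) = 91.20
  Stage 2: F_2 = 10^(3.42/10) = 2.198, G_2 = 10^(8.68/10) = 7.379
  Stage 3: F_3 = 10^(2.04/10) = 1.600, G_3 = 10^(−2.04/10) = 0.6252
  Stage 4: F_4 = 10^(3.65/10) = 2.317, G_4 = 10^(19.4/10) = 87.10
Friis cascade:
  F = 1.294 + (2.198 − 1)/91.20 + (1.600 − 1)/673.0 + (2.317 − 1)/420.7 = 1.311
NF = 10 log₁₀(1.311) = 1.18 dB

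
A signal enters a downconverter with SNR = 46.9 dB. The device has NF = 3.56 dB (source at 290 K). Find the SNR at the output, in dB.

43.34 dB

By definition F = SNR_in/SNR_out, so in dB: SNR_out = SNR_in − NF
SNR_out = 46.9 − 3.56 = 43.34 dB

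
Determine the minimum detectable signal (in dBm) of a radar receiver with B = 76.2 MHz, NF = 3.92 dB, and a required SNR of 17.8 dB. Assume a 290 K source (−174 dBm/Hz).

−73.5 dBm

Sensitivity = −174 + 10 log₁₀(B) + NF + SNR_min
= −174 + 78.82 + 3.92 + 17.8
= −73.46 dBm → −73.5 dBm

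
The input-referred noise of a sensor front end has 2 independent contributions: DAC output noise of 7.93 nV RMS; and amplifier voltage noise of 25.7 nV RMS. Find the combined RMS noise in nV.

26.9 nV

Uncorrelated sources add in power (mean-square): V_tot = √(ΣV_i²)
V_tot = √[(7.93×10⁻⁹)² + (2.57×10⁻⁸)²] = 2.69×10⁻⁸ V = 26.9 nV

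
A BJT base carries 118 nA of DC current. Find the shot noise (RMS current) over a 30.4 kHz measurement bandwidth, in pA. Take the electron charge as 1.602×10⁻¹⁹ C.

33.9 pA

I_n = √(2qI·B)
2qI·B = 2 × 1.602×10⁻¹⁹ × 1.18×10⁻⁷ × 3.04×10⁴ = 1.15×10⁻²¹ A²
I_n = √(1.15×10⁻²¹) = 3.39×10⁻¹¹ A = 33.9 pA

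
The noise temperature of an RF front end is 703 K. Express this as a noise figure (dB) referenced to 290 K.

5.35 dB

F = 1 + T_e/T₀ = 1 + 703/290 = 3.42414
NF = 10 log₁₀(3.42414) = 5.35 dB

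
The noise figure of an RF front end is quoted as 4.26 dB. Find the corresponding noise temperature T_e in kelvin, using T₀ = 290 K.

F = 10^(4.26/10) = 2.66686
T_e = (F − 1)·T₀ = (2.66686 − 1) × 290 = 483 K

483 K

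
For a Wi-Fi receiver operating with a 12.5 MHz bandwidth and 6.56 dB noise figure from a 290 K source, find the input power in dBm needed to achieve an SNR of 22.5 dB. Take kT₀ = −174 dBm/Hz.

Sensitivity = −174 + 10 log₁₀(B) + NF + SNR_min
= −174 + 70.97 + 6.56 + 22.5
= −73.97 dBm → −74.0 dBm

−74.0 dBm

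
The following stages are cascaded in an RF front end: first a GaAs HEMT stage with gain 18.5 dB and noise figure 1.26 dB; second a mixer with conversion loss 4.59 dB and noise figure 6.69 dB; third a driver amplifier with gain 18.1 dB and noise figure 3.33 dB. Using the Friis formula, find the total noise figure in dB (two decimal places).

Convert to linear (a loss of L dB is a gain of −L dB): F_i = 10^(NF_i/10), G_i = 10^(G_i,dB/10)
  Stage 1: F_1 = 10^(1.26/10) = 1.337, G_1 = 10^(18.5/10) = 70.79
  Stage 2: F_2 = 10^(6.69/10) = 4.667, G_2 = 10^(−4.59/10) = 0.3475
  Stage 3: F_3 = 10^(3.33/10) = 2.153, G_3 = 10^(18.1/10) = 64.57
Friis cascade:
  F = 1.337 + (4.667 − 1)/70.79 + (2.153 − 1)/24.60 = 1.435
NF = 10 log₁₀(1.435) = 1.57 dB

1.57 dB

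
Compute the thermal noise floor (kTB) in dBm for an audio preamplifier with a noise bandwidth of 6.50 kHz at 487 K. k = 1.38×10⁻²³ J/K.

−133.6 dBm

P_n = kTB = 1.38×10⁻²³ × 487 × 6.50×10³ = 4.37×10⁻¹⁷ W
In dBm: 10 log₁₀(4.37×10⁻¹⁷ / 10⁻³) = −133.6 dBm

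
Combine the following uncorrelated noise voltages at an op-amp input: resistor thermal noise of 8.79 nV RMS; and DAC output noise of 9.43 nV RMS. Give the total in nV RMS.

Uncorrelated sources add in power (mean-square): V_tot = √(ΣV_i²)
V_tot = √[(8.79×10⁻⁹)² + (9.43×10⁻⁹)²] = 1.29×10⁻⁸ V = 12.9 nV

12.9 nV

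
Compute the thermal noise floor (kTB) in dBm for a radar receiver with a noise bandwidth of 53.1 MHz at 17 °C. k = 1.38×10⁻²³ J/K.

T = 17 °C + 273.15 = 290.15 K
P_n = kTB = 1.38×10⁻²³ × 290.15 × 5.31×10⁷ = 2.13×10⁻¹³ W
In dBm: 10 log₁₀(2.13×10⁻¹³ / 10⁻³) = −96.7 dBm

−96.7 dBm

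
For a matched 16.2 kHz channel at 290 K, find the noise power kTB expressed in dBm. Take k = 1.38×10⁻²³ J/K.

−131.9 dBm

P_n = kTB = 1.38×10⁻²³ × 290 × 1.62×10⁴ = 6.48×10⁻¹⁷ W
In dBm: 10 log₁₀(6.48×10⁻¹⁷ / 10⁻³) = −131.9 dBm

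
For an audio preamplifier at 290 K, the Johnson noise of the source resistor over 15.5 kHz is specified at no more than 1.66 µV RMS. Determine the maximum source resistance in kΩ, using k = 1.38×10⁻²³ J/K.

11.1 kΩ

Johnson–Nyquist: V_n = √(4kTRB) ⇒ R = V_n² / (4kTB)
4kTB = 4 × 1.38×10⁻²³ × 290 × 1.55×10⁴ = 2.48×10⁻¹⁶
R = (1.66×10⁻⁶)² / 2.48×10⁻¹⁶ = 1.11×10⁴ Ω = 11.1 kΩ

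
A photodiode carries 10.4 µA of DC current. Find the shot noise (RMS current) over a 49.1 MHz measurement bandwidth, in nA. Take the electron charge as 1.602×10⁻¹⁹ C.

I_n = √(2qI·B)
2qI·B = 2 × 1.602×10⁻¹⁹ × 1.04×10⁻⁵ × 4.91×10⁷ = 1.64×10⁻¹⁶ A²
I_n = √(1.64×10⁻¹⁶) = 1.28×10⁻⁸ A = 12.8 nA

12.8 nA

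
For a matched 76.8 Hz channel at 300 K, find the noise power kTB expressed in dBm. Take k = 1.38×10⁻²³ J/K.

P_n = kTB = 1.38×10⁻²³ × 300 × 7.68×10¹ = 3.18×10⁻¹⁹ W
In dBm: 10 log₁₀(3.18×10⁻¹⁹ / 10⁻³) = −155.0 dBm

−155.0 dBm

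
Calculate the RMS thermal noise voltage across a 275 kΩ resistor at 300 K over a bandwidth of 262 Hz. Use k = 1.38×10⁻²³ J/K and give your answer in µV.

V_n = √(4kTRB)
4kTRB = 4 × 1.38×10⁻²³ × 300 × 2.75×10⁵ × 2.62×10² = 1.19×10⁻¹² V²
V_n = √(1.19×10⁻¹²) = 1.09×10⁻⁶ V = 1.09 µV

1.09 µV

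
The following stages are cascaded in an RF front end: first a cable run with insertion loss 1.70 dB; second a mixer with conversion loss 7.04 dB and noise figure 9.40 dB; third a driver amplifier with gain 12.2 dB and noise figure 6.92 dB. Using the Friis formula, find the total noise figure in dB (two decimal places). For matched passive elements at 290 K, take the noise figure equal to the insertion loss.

Convert to linear (a loss of L dB is a gain of −L dB): F_i = 10^(NF_i/10), G_i = 10^(G_i,dB/10)
  Stage 1: F_1 = 10^(1.70/10) = 1.479, G_1 = 10^(−1.70/10) = 0.6761
  Stage 2: F_2 = 10^(9.40/10) = 8.710, G_2 = 10^(−7.04/10) = 0.1977
  Stage 3: F_3 = 10^(6.92/10) = 4.920, G_3 = 10^(12.2/10) = 16.60
Friis cascade:
  F = 1.479 + (8.710 − 1)/0.6761 + (4.920 − 1)/0.1337 = 42.21
NF = 10 log₁₀(42.21) = 16.25 dB

16.25 dB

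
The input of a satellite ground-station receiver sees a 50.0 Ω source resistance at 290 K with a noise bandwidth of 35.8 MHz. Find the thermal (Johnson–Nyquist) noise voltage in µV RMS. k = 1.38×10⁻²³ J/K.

5.35 µV

V_n = √(4kTRB)
4kTRB = 4 × 1.38×10⁻²³ × 290 × 5.00×10¹ × 3.58×10⁷ = 2.87×10⁻¹¹ V²
V_n = √(2.87×10⁻¹¹) = 5.35×10⁻⁶ V = 5.35 µV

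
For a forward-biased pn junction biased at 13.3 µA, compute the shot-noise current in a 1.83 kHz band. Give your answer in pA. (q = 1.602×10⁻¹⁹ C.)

I_n = √(2qI·B)
2qI·B = 2 × 1.602×10⁻¹⁹ × 1.33×10⁻⁵ × 1.83×10³ = 7.80×10⁻²¹ A²
I_n = √(7.80×10⁻²¹) = 8.83×10⁻¹¹ A = 88.3 pA

88.3 pA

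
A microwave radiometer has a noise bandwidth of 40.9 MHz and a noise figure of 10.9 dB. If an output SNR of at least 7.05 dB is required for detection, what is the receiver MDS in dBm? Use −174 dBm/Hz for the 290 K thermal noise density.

Sensitivity = −174 + 10 log₁₀(B) + NF + SNR_min
= −174 + 76.12 + 10.9 + 7.05
= −79.93 dBm → −79.9 dBm

−79.9 dBm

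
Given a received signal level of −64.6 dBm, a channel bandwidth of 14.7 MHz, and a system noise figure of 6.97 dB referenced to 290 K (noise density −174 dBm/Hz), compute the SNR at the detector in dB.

30.8 dB

Noise floor: N = −174 + 10 log₁₀(B) + NF
10 log₁₀(1.47×10⁷) = 71.67 dB
N = −174 + 71.67 + 6.97 = −95.36 dBm
SNR = P_sig − N = −64.6 − (−95.36) = 30.76 dB → 30.8 dB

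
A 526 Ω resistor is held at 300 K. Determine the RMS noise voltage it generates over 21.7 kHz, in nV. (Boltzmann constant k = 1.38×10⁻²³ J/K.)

435 nV

V_n = √(4kTRB)
4kTRB = 4 × 1.38×10⁻²³ × 300 × 5.26×10² × 2.17×10⁴ = 1.89×10⁻¹³ V²
V_n = √(1.89×10⁻¹³) = 4.35×10⁻⁷ V = 435 nV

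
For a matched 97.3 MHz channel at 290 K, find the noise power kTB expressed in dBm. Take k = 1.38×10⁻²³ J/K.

−94.1 dBm

P_n = kTB = 1.38×10⁻²³ × 290 × 9.73×10⁷ = 3.89×10⁻¹³ W
In dBm: 10 log₁₀(3.89×10⁻¹³ / 10⁻³) = −94.1 dBm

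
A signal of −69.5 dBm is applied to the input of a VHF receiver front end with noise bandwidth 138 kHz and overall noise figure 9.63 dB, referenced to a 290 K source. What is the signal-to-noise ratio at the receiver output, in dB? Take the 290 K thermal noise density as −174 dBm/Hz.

43.5 dB

Noise floor: N = −174 + 10 log₁₀(B) + NF
10 log₁₀(1.38×10⁵) = 51.4 dB
N = −174 + 51.4 + 9.63 = −112.97 dBm
SNR = P_sig − N = −69.5 − (−112.97) = 43.47 dB → 43.5 dB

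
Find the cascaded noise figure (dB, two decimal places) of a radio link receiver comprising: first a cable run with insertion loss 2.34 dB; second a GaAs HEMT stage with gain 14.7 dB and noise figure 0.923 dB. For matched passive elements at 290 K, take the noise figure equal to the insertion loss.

Convert to linear (a loss of L dB is a gain of −L dB): F_i = 10^(NF_i/10), G_i = 10^(G_i,dB/10)
  Stage 1: F_1 = 10^(2.34/10) = 1.714, G_1 = 10^(−2.34/10) = 0.5834
  Stage 2: F_2 = 10^(0.923/10) = 1.237, G_2 = 10^(14.7/10) = 29.51
Friis cascade:
  F = 1.714 + (1.237 − 1)/0.5834 = 2.120
NF = 10 log₁₀(2.120) = 3.26 dB

3.26 dB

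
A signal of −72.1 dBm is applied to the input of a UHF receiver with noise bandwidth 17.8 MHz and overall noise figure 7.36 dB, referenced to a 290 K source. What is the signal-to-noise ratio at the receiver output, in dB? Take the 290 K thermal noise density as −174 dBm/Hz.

22.0 dB

Noise floor: N = −174 + 10 log₁₀(B) + NF
10 log₁₀(1.78×10⁷) = 72.5 dB
N = −174 + 72.5 + 7.36 = −94.14 dBm
SNR = P_sig − N = −72.1 − (−94.14) = 22.04 dB → 22.0 dB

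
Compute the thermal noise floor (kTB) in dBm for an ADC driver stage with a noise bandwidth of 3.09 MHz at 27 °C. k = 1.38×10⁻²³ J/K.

T = 27 °C + 273.15 = 300.15 K
P_n = kTB = 1.38×10⁻²³ × 300.15 × 3.09×10⁶ = 1.28×10⁻¹⁴ W
In dBm: 10 log₁₀(1.28×10⁻¹⁴ / 10⁻³) = −108.9 dBm

−108.9 dBm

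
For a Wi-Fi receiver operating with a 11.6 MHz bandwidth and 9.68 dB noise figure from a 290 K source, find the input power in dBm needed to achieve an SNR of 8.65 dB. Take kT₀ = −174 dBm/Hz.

Sensitivity = −174 + 10 log₁₀(B) + NF + SNR_min
= −174 + 70.64 + 9.68 + 8.65
= −85.03 dBm → −85.0 dBm

−85.0 dBm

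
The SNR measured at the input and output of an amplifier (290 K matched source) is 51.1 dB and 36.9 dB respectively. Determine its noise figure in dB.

14.2 dB

NF (dB) = SNR_in(dB) − SNR_out(dB) when the source is at T₀
NF = 51.1 − 36.9 = 14.2 dB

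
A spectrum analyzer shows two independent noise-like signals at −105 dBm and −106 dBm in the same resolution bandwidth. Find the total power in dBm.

Convert to linear, add, convert back:
P₁ = 3.16×10⁻¹⁴ W, P₂ = 2.51×10⁻¹⁴ W
P_tot = 5.67×10⁻¹⁴ W → 10 log₁₀(P_tot / 10⁻³) = −102.5 dBm

−102.5 dBm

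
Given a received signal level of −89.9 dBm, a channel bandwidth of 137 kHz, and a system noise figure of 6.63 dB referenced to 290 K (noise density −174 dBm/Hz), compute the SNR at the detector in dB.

26.1 dB

Noise floor: N = −174 + 10 log₁₀(B) + NF
10 log₁₀(1.37×10⁵) = 51.37 dB
N = −174 + 51.37 + 6.63 = −116.00 dBm
SNR = P_sig − N = −89.9 − (−116.00) = 26.10 dB → 26.1 dB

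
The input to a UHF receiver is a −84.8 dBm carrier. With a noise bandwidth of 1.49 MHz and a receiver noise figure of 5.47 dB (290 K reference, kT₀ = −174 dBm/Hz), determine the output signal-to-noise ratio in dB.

Noise floor: N = −174 + 10 log₁₀(B) + NF
10 log₁₀(1.49×10⁶) = 61.73 dB
N = −174 + 61.73 + 5.47 = −106.80 dBm
SNR = P_sig − N = −84.8 − (−106.80) = 22.00 dB → 22.0 dB

22.0 dB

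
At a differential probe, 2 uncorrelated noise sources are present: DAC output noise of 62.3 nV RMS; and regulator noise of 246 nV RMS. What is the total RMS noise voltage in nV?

Uncorrelated sources add in power (mean-square): V_tot = √(ΣV_i²)
V_tot = √[(6.23×10⁻⁸)² + (2.46×10⁻⁷)²] = 2.54×10⁻⁷ V = 254 nV

254 nV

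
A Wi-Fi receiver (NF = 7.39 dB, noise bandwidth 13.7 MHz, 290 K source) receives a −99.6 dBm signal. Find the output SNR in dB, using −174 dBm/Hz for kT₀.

−4.4 dB

Noise floor: N = −174 + 10 log₁₀(B) + NF
10 log₁₀(1.37×10⁷) = 71.37 dB
N = −174 + 71.37 + 7.39 = −95.24 dBm
SNR = P_sig − N = −99.6 − (−95.24) = −4.36 dB → −4.4 dB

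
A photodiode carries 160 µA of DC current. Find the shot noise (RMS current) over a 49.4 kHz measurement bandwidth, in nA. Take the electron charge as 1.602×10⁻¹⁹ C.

1.59 nA

I_n = √(2qI·B)
2qI·B = 2 × 1.602×10⁻¹⁹ × 1.60×10⁻⁴ × 4.94×10⁴ = 2.53×10⁻¹⁸ A²
I_n = √(2.53×10⁻¹⁸) = 1.59×10⁻⁹ A = 1.59 nA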